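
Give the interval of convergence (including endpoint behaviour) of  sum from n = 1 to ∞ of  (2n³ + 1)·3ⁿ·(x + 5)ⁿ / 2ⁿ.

The ratio of consecutive coefficients is [(2(n+1)³ + 1)/(2n³ + 1)] · 3/2 → 3/2.
Convergence for |x + 5| · 3/2 < 1, i.e. |x + 5| < 2/3. So R = 2/3.
At x = -13/3: the n-th term does not approach 0; divergence by the term test.
Endpoint x = -17/3: the terms have absolute value of order n³, which does not tend to 0, so the series diverges by the divergence test.

(-17/3, -13/3)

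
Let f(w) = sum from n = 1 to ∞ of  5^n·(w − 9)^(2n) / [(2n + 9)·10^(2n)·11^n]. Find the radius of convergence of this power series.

R = 2√55

By the ratio test, |a_{n+1}/a_n| = [(2n + 9)/(2(n+1) + 9)] · 5/(100·11) → 1/220.
Writing y = (w − 9)², the series in y has radius 220, so |w − 9| < √(220) and R = 2√55.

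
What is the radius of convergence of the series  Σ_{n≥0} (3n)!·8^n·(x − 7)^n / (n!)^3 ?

R = 1/216

Apply the ratio test: |a_{n+1}| / |a_n| = (3n+1)·(3n+2)·(3n+3)/(n+1)³ · 8, which tends to 216 as n → ∞.
The series converges when 216 · |x − 7| < 1, giving R = 1/216.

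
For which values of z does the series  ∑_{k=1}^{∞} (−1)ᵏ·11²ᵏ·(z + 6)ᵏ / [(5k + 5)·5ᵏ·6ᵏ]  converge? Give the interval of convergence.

(-756/121, -696/121]

Apply the ratio test: |a_{k+1}| / |a_k| = [(5k + 5)/(5(k+1) + 5)] · 121/(5·6), which tends to 121/30 as k → ∞.
Thus R = 1/(121/30) = 30/121.
Check z = -696/121: the terms alternate in sign and decrease monotonically to 0 in absolute value (size ~ c/k), so the alternating series test gives convergence.
Endpoint z = -756/121: the terms behave like c/k; limit comparison with the harmonic series gives divergence.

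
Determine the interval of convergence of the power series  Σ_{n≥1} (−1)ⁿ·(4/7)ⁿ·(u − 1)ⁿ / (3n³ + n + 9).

Ratio test: |a_{n+1}/a_n| = [(3n³ + n + 9)/(3(n+1)³ + (n+1) + 9)] · 4/7 → 4/7 as n → ∞.
Convergence for |u − 1| · 4/7 < 1, i.e. |u − 1| < 7/4. So R = 7/4.
Endpoint u = 11/4: absolute convergence follows by limit comparison with Σ 1/n³.
At u = -3/4: the terms are on the order of 1/n³, so the series converges absolutely by comparison with the p-series (p = 3 > 1).

[-3/4, 11/4]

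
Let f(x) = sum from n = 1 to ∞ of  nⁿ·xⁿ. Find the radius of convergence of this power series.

R = 0

By the Cauchy root test, |a_n|^(1/n) = n → ∞.
Since the n-th root of |a_n| is unbounded, the series converges only at x = 0; R = 0.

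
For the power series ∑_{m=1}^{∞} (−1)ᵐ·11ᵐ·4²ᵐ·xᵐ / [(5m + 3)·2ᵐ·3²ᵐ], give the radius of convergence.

Ratio test: |a_{m+1}/a_m| = [(5m + 3)/(5(m+1) + 3)] · 11·16/(2·9) → 88/9 as m → ∞.
The series converges when 88/9 · |x| < 1, giving R = 9/88.

R = 9/88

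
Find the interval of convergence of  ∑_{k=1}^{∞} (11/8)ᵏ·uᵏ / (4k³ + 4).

Apply the ratio test: |a_{k+1}| / |a_k| = [(4k³ + 4)/(4(k+1)³ + 4)] · 11/8, which tends to 11/8 as k → ∞.
The series converges when 11/8 · |u| < 1, giving R = 8/11.
Check u = 8/11: absolute convergence follows by limit comparison with Σ 1/k³.
Endpoint u = -8/11: the series is dominated by a constant times Σ 1/k³, which converges (p = 3 > 1).

[-8/11, 8/11]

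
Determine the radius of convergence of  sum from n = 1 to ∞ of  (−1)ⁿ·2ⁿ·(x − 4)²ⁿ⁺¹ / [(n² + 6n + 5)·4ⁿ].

R = √2

Ratio test: |a_{n+1}/a_n| = [(n² + 6n + 5)/((n+1)² + 6(n+1) + 5)] · 2/4 → 1/2 as n → ∞.
Writing y = (x − 4)², the series in y has radius 2, so |x − 4| < √(2) and R = √2.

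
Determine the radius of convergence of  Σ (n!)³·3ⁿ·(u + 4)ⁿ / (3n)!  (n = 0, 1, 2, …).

Ratio test: |a_{n+1}/a_n| = (n+1)³/[(3n+1)·(3n+2)·(3n+3)] · 3 → 1/9 as n → ∞.
Thus R = 1/(1/9) = 9.

R = 9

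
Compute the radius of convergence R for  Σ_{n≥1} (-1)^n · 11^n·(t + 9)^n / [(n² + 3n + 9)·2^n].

The ratio of consecutive coefficients is [(n² + 3n + 9)/((n+1)² + 3(n+1) + 9)] · 11/2 → 11/2.
The series converges when 11/2 · |t + 9| < 1, giving R = 2/11.

R = 2/11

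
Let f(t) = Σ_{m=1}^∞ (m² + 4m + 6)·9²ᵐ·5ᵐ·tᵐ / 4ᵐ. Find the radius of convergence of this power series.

R = 4/405

Apply the ratio test: |a_{m+1}| / |a_m| = [((m+1)² + 4(m+1) + 6)/(m² + 4m + 6)] · 81·5/4, which tends to 405/4 as m → ∞.
Convergence for |t| · 405/4 < 1, i.e. |t| < 4/405. So R = 4/405.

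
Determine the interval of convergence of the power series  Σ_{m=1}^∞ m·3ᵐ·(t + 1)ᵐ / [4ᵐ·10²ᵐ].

By the ratio test, |a_{m+1}/a_m| = [(m+1)/m] · 3/(4·100) → 3/400.
Convergence for |t + 1| · 3/400 < 1, i.e. |t + 1| < 400/3. So R = 400/3.
Endpoint t = 397/3: the terms do not tend to 0, so the series diverges.
At t = -403/3: the terms do not tend to 0, so the series diverges.

(-403/3, 397/3)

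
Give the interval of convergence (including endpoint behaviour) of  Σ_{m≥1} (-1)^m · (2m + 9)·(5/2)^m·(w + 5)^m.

(-27/5, -23/5)

By the ratio test, |a_{m+1}/a_m| = [(2(m+1) + 9)/(2m + 9)] · 5/2 → 5/2.
Thus R = 1/(5/2) = 2/5.
At w = -23/5: the terms do not tend to 0, so the series diverges.
When w = -27/5, the m-th term does not approach 0; divergence by the term test.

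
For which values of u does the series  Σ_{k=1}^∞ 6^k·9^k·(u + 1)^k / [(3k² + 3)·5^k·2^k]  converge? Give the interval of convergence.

[-32/27, -22/27]

The ratio of consecutive coefficients is [(3k² + 3)/(3(k+1)² + 3)] · 6·9/(5·2) → 27/5.
The series converges when 27/5 · |u + 1| < 1, giving R = 5/27.
Check u = -22/27: the terms are on the order of 1/k², so the series converges absolutely by comparison with the p-series (p = 2 > 1).
Endpoint u = -32/27: the terms are on the order of 1/k², so the series converges absolutely by comparison with the p-series (p = 2 > 1).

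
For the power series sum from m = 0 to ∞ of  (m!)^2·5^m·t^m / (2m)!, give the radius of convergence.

Ratio test: |a_{m+1}/a_m| = (m+1)²/[(2m+1)·(2m+2)] · 5 → 5/4 as m → ∞.
Thus R = 1/(5/4) = 4/5.

R = 4/5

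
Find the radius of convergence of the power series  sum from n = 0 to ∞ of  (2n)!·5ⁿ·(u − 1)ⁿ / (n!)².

The ratio of consecutive coefficients is (2n+1)·(2n+2)/(n+1)² · 5 → 20.
Convergence for |u − 1| · 20 < 1, i.e. |u − 1| < 1/20. So R = 1/20.

R = 1/20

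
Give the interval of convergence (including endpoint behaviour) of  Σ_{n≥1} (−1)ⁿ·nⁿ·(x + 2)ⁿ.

{-2}

Applying the root test, |a_n|^(1/n) = n → ∞.
Since the n-th root of |a_n| is unbounded, the series converges only at x = -2; R = 0.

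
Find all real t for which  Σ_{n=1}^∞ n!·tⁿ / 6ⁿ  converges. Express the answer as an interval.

{0}

Ratio test: |a_{n+1}/a_n| = (n+1) · 1/6 → ∞ as n → ∞.
The ratio grows without bound, so the series diverges whenever t ≠ 0; it converges only at t = 0. R = 0.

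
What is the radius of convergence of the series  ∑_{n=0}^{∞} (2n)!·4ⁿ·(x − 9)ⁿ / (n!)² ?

R = 1/16

Apply the ratio test: |a_{n+1}| / |a_n| = (2n+1)·(2n+2)/(n+1)² · 4, which tends to 16 as n → ∞.
Thus R = 1/(16) = 1/16.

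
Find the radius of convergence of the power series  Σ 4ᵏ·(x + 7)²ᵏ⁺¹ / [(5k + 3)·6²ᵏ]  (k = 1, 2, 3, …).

The ratio of consecutive coefficients is [(5k + 3)/(5(k+1) + 3)] · 4/36 → 1/9.
Writing y = (x + 7)², the series in y has radius 9, so |x + 7| < √(9) = 3 and R = 3.

R = 3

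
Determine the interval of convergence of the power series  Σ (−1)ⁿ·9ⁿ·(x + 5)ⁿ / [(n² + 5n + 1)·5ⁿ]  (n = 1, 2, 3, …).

[-50/9, -40/9]

The ratio of consecutive coefficients is [(n² + 5n + 1)/((n+1)² + 5(n+1) + 1)] · 9/5 → 9/5.
The series converges when 9/5 · |x + 5| < 1, giving R = 5/9.
At x = -40/9: the series is dominated by a constant times Σ 1/n², which converges (p = 2 > 1).
At x = -50/9: the series is dominated by a constant times Σ 1/n², which converges (p = 2 > 1).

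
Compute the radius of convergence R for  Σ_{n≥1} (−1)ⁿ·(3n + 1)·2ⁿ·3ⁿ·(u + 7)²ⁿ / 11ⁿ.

R = √66/6

Apply the ratio test: |a_{n+1}| / |a_n| = [(3(n+1) + 1)/(3n + 1)] · 2·3/11, which tends to 6/11 as n → ∞.
Successive powers of (u + 7) differ by 2, so the series converges when |u + 7|² · 6/11 < 1, i.e. |u + 7| < √(11/6). So R = √66/6.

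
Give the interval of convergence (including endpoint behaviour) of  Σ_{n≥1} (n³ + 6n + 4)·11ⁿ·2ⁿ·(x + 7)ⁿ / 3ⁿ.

Apply the ratio test: |a_{n+1}| / |a_n| = [((n+1)³ + 6(n+1) + 4)/(n³ + 6n + 4)] · 11·2/3, which tends to 22/3 as n → ∞.
Convergence for |x + 7| · 22/3 < 1, i.e. |x + 7| < 3/22. So R = 3/22.
At x = -151/22: the terms have absolute value of order n³, which does not tend to 0, so the series diverges by the divergence test.
Endpoint x = -157/22: the n-th term does not approach 0; divergence by the term test.

(-157/22, -151/22)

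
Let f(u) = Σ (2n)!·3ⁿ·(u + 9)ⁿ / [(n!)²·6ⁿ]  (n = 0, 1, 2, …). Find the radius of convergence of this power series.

R = 1/2

The ratio of consecutive coefficients is (2n+1)·(2n+2)/(n+1)² · 3/6 → 2.
Convergence for |u + 9| · 2 < 1, i.e. |u + 9| < 1/2. So R = 1/2.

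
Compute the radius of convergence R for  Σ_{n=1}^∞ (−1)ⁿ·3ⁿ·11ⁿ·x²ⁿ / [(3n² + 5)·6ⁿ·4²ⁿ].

Apply the ratio test: |a_{n+1}| / |a_n| = [(3n² + 5)/(3(n+1)² + 5)] · 3·11/(6·16), which tends to 11/32 as n → ∞.
Successive powers of x differ by 2, so the series converges when |x|² · 11/32 < 1, i.e. |x| < √(32/11). So R = 4√22/11.

R = 4√22/11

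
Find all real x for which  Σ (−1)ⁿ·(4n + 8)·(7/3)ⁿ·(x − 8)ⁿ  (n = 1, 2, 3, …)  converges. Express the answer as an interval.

The ratio of consecutive coefficients is [(4(n+1) + 8)/(4n + 8)] · 7/3 → 7/3.
The series converges when 7/3 · |x − 8| < 1, giving R = 3/7.
Check x = 59/7: the terms have absolute value of order n, which does not tend to 0, so the series diverges by the divergence test.
At x = 53/7: the terms have absolute value of order n, which does not tend to 0, so the series diverges by the divergence test.

(53/7, 59/7)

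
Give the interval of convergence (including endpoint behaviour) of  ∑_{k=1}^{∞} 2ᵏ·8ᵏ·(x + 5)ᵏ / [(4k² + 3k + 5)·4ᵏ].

[-21/4, -19/4]

The ratio of consecutive coefficients is [(4k² + 3k + 5)/(4(k+1)² + 3(k+1) + 5)] · 2·8/4 → 4.
Thus R = 1/(4) = 1/4.
When x = -19/4, the series is dominated by a constant times Σ 1/k², which converges (p = 2 > 1).
At x = -21/4: absolute convergence follows by limit comparison with Σ 1/k².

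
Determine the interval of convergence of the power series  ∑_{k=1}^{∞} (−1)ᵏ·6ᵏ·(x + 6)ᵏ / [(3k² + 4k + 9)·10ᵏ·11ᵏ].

[-73/3, 37/3]

The ratio of consecutive coefficients is [(3k² + 4k + 9)/(3(k+1)² + 4(k+1) + 9)] · 6/(10·11) → 3/55.
Convergence for |x + 6| · 3/55 < 1, i.e. |x + 6| < 55/3. So R = 55/3.
At x = 37/3: absolute convergence follows by limit comparison with Σ 1/k².
At x = -73/3: absolute convergence follows by limit comparison with Σ 1/k².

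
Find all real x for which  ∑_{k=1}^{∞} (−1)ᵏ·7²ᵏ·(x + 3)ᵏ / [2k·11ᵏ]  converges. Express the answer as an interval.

Apply the ratio test: |a_{k+1}| / |a_k| = [2k/2(k+1)] · 49/11, which tends to 49/11 as k → ∞.
Hence the series converges for |x + 3| < 1/(49/11) = 11/49, so the radius of convergence is 11/49.
Check x = -136/49: the terms alternate in sign and decrease monotonically to 0 in absolute value (size ~ c/k), so the alternating series test gives convergence.
Check x = -158/49: comparison with the harmonic series Σ 1/k shows the series diverges.

(-158/49, -136/49]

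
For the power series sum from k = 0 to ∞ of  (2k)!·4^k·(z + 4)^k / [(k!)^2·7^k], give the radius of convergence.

Ratio test: |a_{k+1}/a_k| = (2k+1)·(2k+2)/(k+1)² · 4/7 → 16/7 as k → ∞.
The series converges when 16/7 · |z + 4| < 1, giving R = 7/16.

R = 7/16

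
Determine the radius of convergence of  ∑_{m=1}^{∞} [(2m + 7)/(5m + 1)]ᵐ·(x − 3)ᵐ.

Root test: |a_m|^(1/m) = (2m + 7)/(5m + 1) → 2/5.
The series converges when 2/5 · |x − 3| < 1, giving R = 5/2.

R = 5/2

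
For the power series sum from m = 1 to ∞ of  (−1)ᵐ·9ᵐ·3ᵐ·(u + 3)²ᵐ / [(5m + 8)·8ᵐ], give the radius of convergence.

By the ratio test, |a_{m+1}/a_m| = [(5m + 8)/(5(m+1) + 8)] · 9·3/8 → 27/8.
Writing y = (u + 3)², the series in y has radius 8/27, so |u + 3| < √(8/27) and R = 2√6/9.

R = 2√6/9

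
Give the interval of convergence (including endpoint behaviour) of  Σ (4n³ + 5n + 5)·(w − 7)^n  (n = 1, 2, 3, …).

The ratio of consecutive coefficients is (4(n+1)³ + 5(n+1) + 5)/(4n³ + 5n + 5) → 1.
Convergence for |w − 7| < 1, so R = 1.
At w = 8: the n-th term does not approach 0; divergence by the term test.
When w = 6, the terms have absolute value of order n³, which does not tend to 0, so the series diverges by the divergence test.

(6, 8)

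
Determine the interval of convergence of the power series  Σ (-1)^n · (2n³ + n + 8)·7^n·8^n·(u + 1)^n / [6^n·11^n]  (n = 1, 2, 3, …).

The ratio of consecutive coefficients is [(2(n+1)³ + (n+1) + 8)/(2n³ + n + 8)] · 7·8/(6·11) → 28/33.
Hence the series converges for |u + 1| < 1/(28/33) = 33/28, so the radius of convergence is 33/28.
At u = 5/28: the terms have absolute value of order n³, which does not tend to 0, so the series diverges by the divergence test.
When u = -61/28, the terms do not tend to 0, so the series diverges.

(-61/28, 5/28)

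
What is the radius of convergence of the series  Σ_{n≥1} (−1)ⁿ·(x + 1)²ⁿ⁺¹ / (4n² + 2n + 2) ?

R = 1

Ratio test: |a_{n+1}/a_n| = (4n² + 2n + 2)/(4(n+1)² + 2(n+1) + 2) → 1 as n → ∞.
Since the exponent of (x + 1) increases by 2 each term, convergence requires |x + 1|² < 1, hence R = 1.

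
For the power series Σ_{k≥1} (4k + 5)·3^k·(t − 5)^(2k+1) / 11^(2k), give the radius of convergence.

Apply the ratio test: |a_{k+1}| / |a_k| = [(4(k+1) + 5)/(4k + 5)] · 3/121, which tends to 3/121 as k → ∞.
Successive powers of (t − 5) differ by 2, so the series converges when |t − 5|² · 3/121 < 1, i.e. |t − 5| < √(121/3). So R = 11√3/3.

R = 11√3/3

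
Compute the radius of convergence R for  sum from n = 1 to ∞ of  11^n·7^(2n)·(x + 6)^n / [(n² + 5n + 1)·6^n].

The ratio of consecutive coefficients is [(n² + 5n + 1)/((n+1)² + 5(n+1) + 1)] · 11·49/6 → 539/6.
Thus R = 1/(539/6) = 6/539.

R = 6/539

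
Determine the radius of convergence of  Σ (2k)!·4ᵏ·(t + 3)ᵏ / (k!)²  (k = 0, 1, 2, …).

R = 1/16

The ratio of consecutive coefficients is (2k+1)·(2k+2)/(k+1)² · 4 → 16.
Thus R = 1/(16) = 1/16.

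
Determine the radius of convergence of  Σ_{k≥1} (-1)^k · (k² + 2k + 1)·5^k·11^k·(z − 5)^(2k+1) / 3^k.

R = √165/55

Ratio test: |a_{k+1}/a_k| = [((k+1)² + 2(k+1) + 1)/(k² + 2k + 1)] · 5·11/3 → 55/3 as k → ∞.
Successive powers of (z − 5) differ by 2, so the series converges when |z − 5|² · 55/3 < 1, i.e. |z − 5| < √(3/55). So R = √165/55.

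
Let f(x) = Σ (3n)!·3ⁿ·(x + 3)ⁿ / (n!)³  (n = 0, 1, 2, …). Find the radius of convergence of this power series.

By the ratio test, |a_{n+1}/a_n| = (3n+1)·(3n+2)·(3n+3)/(n+1)³ · 3 → 81.
Convergence for |x + 3| · 81 < 1, i.e. |x + 3| < 1/81. So R = 1/81.

R = 1/81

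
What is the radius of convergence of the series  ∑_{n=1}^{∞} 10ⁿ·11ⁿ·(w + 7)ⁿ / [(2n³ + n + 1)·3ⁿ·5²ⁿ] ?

The ratio of consecutive coefficients is [(2n³ + n + 1)/(2(n+1)³ + (n+1) + 1)] · 10·11/(3·25) → 22/15.
Convergence for |w + 7| · 22/15 < 1, i.e. |w + 7| < 15/22. So R = 15/22.

R = 15/22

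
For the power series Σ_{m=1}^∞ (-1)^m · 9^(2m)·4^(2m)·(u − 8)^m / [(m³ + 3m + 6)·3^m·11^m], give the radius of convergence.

The ratio of consecutive coefficients is [(m³ + 3m + 6)/((m+1)³ + 3(m+1) + 6)] · 81·16/(3·11) → 432/11.
Convergence for |u − 8| · 432/11 < 1, i.e. |u − 8| < 11/432. So R = 11/432.

R = 11/432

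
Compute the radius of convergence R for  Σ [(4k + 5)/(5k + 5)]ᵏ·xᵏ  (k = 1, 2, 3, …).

Applying the root test, |a_k|^(1/k) = (4k + 5)/(5k + 5) → 4/5.
The series converges when 4/5 · |x| < 1, giving R = 5/4.

R = 5/4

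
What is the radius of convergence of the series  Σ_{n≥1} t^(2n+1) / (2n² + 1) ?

The ratio of consecutive coefficients is (2n² + 1)/(2(n+1)² + 1) → 1.
Successive powers of t differ by 2, so the series converges when |t|² · 1 < 1, i.e. |t| < √(1) = 1. So R = 1.

R = 1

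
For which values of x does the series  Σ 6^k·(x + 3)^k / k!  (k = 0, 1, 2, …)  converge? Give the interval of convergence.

By the ratio test, |a_{k+1}/a_k| = 6 · 1/(k+1) → 0.
The limit is 0, so the series converges for all x; R = ∞.

(−∞, ∞)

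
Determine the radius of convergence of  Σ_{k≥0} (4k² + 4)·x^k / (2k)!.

R = ∞

Apply the ratio test: |a_{k+1}| / |a_k| = (4(k+1)² + 4)/(4k² + 4) · 1/[(2k+1)·(2k+2)], which tends to 0 as k → ∞.
The limit is 0, so the series converges for all x; R = ∞.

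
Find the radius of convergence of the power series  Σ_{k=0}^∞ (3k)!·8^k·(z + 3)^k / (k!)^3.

R = 1/216

By the ratio test, |a_{k+1}/a_k| = (3k+1)·(3k+2)·(3k+3)/(k+1)³ · 8 → 216.
Thus R = 1/(216) = 1/216.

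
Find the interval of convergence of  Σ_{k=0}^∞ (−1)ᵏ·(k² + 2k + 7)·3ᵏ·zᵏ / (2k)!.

Ratio test: |a_{k+1}/a_k| = ((k+1)² + 2(k+1) + 7)/(k² + 2k + 7) · 3 · 1/[(2k+1)·(2k+2)] → 0 as k → ∞.
The limit is 0, so the series converges for all z; R = ∞.

(−∞, ∞)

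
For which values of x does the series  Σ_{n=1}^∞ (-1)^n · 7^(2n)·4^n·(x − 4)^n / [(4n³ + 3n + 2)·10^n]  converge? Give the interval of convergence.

Ratio test: |a_{n+1}/a_n| = [(4n³ + 3n + 2)/(4(n+1)³ + 3(n+1) + 2)] · 49·4/10 → 98/5 as n → ∞.
Thus R = 1/(98/5) = 5/98.
Check x = 397/98: the series is dominated by a constant times Σ 1/n³, which converges (p = 3 > 1).
Endpoint x = 387/98: the terms are on the order of 1/n³, so the series converges absolutely by comparison with the p-series (p = 3 > 1).

[387/98, 397/98]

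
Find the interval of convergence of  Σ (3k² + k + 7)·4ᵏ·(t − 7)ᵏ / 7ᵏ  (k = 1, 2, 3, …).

Ratio test: |a_{k+1}/a_k| = [(3(k+1)² + (k+1) + 7)/(3k² + k + 7)] · 4/7 → 4/7 as k → ∞.
Convergence for |t − 7| · 4/7 < 1, i.e. |t − 7| < 7/4. So R = 7/4.
At t = 35/4: the terms do not tend to 0, so the series diverges.
Check t = 21/4: the terms do not tend to 0, so the series diverges.

(21/4, 35/4)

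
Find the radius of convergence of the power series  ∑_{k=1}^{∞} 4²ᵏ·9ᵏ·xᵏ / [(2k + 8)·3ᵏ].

R = 1/48

Ratio test: |a_{k+1}/a_k| = [(2k + 8)/(2(k+1) + 8)] · 16·9/3 → 48 as k → ∞.
Thus R = 1/(48) = 1/48.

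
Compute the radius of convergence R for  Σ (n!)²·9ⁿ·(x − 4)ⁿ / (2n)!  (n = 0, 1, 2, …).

Ratio test: |a_{n+1}/a_n| = (n+1)²/[(2n+1)·(2n+2)] · 9 → 9/4 as n → ∞.
Thus R = 1/(9/4) = 4/9.

R = 4/9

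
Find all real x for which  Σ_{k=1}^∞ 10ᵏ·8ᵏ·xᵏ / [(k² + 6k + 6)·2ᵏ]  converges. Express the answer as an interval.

[-1/40, 1/40]

The ratio of consecutive coefficients is [(k² + 6k + 6)/((k+1)² + 6(k+1) + 6)] · 10·8/2 → 40.
Convergence for |x| · 40 < 1, i.e. |x| < 1/40. So R = 1/40.
Endpoint x = 1/40: the terms are on the order of 1/k², so the series converges absolutely by comparison with the p-series (p = 2 > 1).
Check x = -1/40: the series is dominated by a constant times Σ 1/k², which converges (p = 2 > 1).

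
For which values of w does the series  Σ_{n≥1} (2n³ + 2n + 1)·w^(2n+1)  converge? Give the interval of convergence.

(-1, 1)

The ratio of consecutive coefficients is (2(n+1)³ + 2(n+1) + 1)/(2n³ + 2n + 1) → 1.
Writing y = w², the series in y has radius 1, so |w| < √(1) = 1 and R = 1.
Check w = 1: the n-th term does not approach 0; divergence by the term test.
Endpoint w = -1: the terms have absolute value of order n³, which does not tend to 0, so the series diverges by the divergence test.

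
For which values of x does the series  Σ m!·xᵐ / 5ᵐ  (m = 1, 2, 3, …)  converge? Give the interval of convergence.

By the ratio test, |a_{m+1}/a_m| = (m+1) · 1/5 → ∞.
Since the ratio → ∞, the series diverges for every x ≠ 0, and R = 0.

{0}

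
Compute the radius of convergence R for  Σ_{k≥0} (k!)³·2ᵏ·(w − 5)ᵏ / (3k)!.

The ratio of consecutive coefficients is (k+1)³/[(3k+1)·(3k+2)·(3k+3)] · 2 → 2/27.
Convergence for |w − 5| · 2/27 < 1, i.e. |w − 5| < 27/2. So R = 27/2.

R = 27/2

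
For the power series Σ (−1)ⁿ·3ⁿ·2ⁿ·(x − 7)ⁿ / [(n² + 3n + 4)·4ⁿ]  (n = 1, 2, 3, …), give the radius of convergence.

R = 2/3

Apply the ratio test: |a_{n+1}| / |a_n| = [(n² + 3n + 4)/((n+1)² + 3(n+1) + 4)] · 3·2/4, which tends to 3/2 as n → ∞.
Convergence for |x − 7| · 3/2 < 1, i.e. |x − 7| < 2/3. So R = 2/3.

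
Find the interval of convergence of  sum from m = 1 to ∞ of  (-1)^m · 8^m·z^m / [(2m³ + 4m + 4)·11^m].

By the ratio test, |a_{m+1}/a_m| = [(2m³ + 4m + 4)/(2(m+1)³ + 4(m+1) + 4)] · 8/11 → 8/11.
The series converges when 8/11 · |z| < 1, giving R = 11/8.
When z = 11/8, the series is dominated by a constant times Σ 1/m³, which converges (p = 3 > 1).
At z = -11/8: the series is dominated by a constant times Σ 1/m³, which converges (p = 3 > 1).

[-11/8, 11/8]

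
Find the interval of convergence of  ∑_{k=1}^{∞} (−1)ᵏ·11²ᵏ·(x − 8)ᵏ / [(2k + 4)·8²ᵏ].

(904/121, 1032/121]

By the ratio test, |a_{k+1}/a_k| = [(2k + 4)/(2(k+1) + 4)] · 121/64 → 121/64.
The series converges when 121/64 · |x − 8| < 1, giving R = 64/121.
Check x = 1032/121: the terms alternate in sign and decrease monotonically to 0 in absolute value (size ~ c/k), so the alternating series test gives convergence.
At x = 904/121: the terms behave like c/k; limit comparison with the harmonic series gives divergence.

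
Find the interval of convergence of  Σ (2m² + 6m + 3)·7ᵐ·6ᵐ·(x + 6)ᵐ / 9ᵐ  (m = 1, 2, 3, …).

By the ratio test, |a_{m+1}/a_m| = [(2(m+1)² + 6(m+1) + 3)/(2m² + 6m + 3)] · 7·6/9 → 14/3.
Convergence for |x + 6| · 14/3 < 1, i.e. |x + 6| < 3/14. So R = 3/14.
At x = -81/14: the terms have absolute value of order m², which does not tend to 0, so the series diverges by the divergence test.
When x = -87/14, the terms do not tend to 0, so the series diverges.

(-87/14, -81/14)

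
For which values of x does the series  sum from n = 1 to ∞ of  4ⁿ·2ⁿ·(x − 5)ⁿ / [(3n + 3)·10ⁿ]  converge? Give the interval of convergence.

The ratio of consecutive coefficients is [(3n + 3)/(3(n+1) + 3)] · 4·2/10 → 4/5.
Convergence for |x − 5| · 4/5 < 1, i.e. |x − 5| < 5/4. So R = 5/4.
Endpoint x = 25/4: the terms behave like c/n; limit comparison with the harmonic series gives divergence.
Endpoint x = 15/4: convergence follows from the alternating series test (terms decrease monotonically to 0).

[15/4, 25/4)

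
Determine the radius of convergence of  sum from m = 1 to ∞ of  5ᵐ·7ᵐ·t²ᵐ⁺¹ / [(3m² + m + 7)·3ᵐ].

R = √105/35

By the ratio test, |a_{m+1}/a_m| = [(3m² + m + 7)/(3(m+1)² + (m+1) + 7)] · 5·7/3 → 35/3.
Writing y = t², the series in y has radius 3/35, so |t| < √(3/35) and R = √105/35.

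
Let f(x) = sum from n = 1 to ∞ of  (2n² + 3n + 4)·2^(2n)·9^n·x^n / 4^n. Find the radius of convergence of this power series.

Apply the ratio test: |a_{n+1}| / |a_n| = [(2(n+1)² + 3(n+1) + 4)/(2n² + 3n + 4)] · 4·9/4, which tends to 9 as n → ∞.
Hence the series converges for |x| < 1/(9) = 1/9, so the radius of convergence is 1/9.

R = 1/9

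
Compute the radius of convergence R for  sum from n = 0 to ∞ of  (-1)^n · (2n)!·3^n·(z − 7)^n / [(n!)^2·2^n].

R = 1/6

By the ratio test, |a_{n+1}/a_n| = (2n+1)·(2n+2)/(n+1)² · 3/2 → 6.
The series converges when 6 · |z − 7| < 1, giving R = 1/6.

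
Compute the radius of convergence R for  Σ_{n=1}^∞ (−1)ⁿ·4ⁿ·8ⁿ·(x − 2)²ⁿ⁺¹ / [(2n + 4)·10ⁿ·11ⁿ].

R = √55/4

The ratio of consecutive coefficients is [(2n + 4)/(2(n+1) + 4)] · 4·8/(10·11) → 16/55.
Successive powers of (x − 2) differ by 2, so the series converges when |x − 2|² · 16/55 < 1, i.e. |x − 2| < √(55/16). So R = √55/4.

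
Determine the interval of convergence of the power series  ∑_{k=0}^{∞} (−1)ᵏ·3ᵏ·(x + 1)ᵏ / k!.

(−∞, ∞)

Apply the ratio test: |a_{k+1}| / |a_k| = 3 · 1/(k+1), which tends to 0 as k → ∞.
The limit is 0, so the series converges for all x; R = ∞.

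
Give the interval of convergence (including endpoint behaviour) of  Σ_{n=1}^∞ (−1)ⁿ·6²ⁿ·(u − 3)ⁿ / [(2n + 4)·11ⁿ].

Apply the ratio test: |a_{n+1}| / |a_n| = [(2n + 4)/(2(n+1) + 4)] · 36/11, which tends to 36/11 as n → ∞.
Thus R = 1/(36/11) = 11/36.
Check u = 119/36: an alternating series whose terms decrease to 0 in absolute value, so it converges by the Leibniz criterion.
Check u = 97/36: the terms are asymptotic to a nonzero constant times 1/n, so the series diverges by limit comparison with Σ 1/n.

(97/36, 119/36]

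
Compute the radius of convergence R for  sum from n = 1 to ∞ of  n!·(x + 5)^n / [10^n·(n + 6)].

R = 0

Apply the ratio test: |a_{n+1}| / |a_n| = (n+1) · 1/10 · (n + 6)/((n+1) + 6), which tends to ∞ as n → ∞.
The ratio grows without bound, so the series diverges whenever (x + 5) ≠ 0; it converges only at x = -5. R = 0.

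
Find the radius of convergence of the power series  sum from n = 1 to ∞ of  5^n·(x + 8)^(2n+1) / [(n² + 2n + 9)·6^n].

Ratio test: |a_{n+1}/a_n| = [(n² + 2n + 9)/((n+1)² + 2(n+1) + 9)] · 5/6 → 5/6 as n → ∞.
Since the exponent of (x + 8) increases by 2 each term, convergence requires |x + 8|² < 6/5, hence R = √30/5.

R = √30/5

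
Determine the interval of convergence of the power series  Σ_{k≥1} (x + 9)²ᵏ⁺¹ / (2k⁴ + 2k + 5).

[-10, -8]

Ratio test: |a_{k+1}/a_k| = (2k⁴ + 2k + 5)/(2(k+1)⁴ + 2(k+1) + 5) → 1 as k → ∞.
Successive powers of (x + 9) differ by 2, so the series converges when |x + 9|² · 1 < 1, i.e. |x + 9| < √(1) = 1. So R = 1.
Check x = -8: the series is dominated by a constant times Σ 1/k⁴, which converges (p = 4 > 1).
At x = -10: the series is dominated by a constant times Σ 1/k⁴, which converges (p = 4 > 1).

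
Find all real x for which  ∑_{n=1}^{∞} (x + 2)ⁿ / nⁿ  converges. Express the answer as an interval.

(−∞, ∞)

By the Cauchy root test, |a_n|^(1/n) = 1/n → 0.
Since the n-th root of |a_n| tends to 0, the series converges for all real x; R = ∞.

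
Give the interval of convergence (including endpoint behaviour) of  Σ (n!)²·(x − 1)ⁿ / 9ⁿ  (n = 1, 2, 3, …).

{1}

By the ratio test, |a_{n+1}/a_n| = (n+1)² · 1/9 → ∞.
The ratio grows without bound, so the series diverges whenever (x − 1) ≠ 0; it converges only at x = 1. R = 0.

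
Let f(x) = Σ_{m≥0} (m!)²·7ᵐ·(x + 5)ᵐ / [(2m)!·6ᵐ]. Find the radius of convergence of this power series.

By the ratio test, |a_{m+1}/a_m| = (m+1)²/[(2m+1)·(2m+2)] · 7/6 → 7/24.
Hence the series converges for |x + 5| < 1/(7/24) = 24/7, so the radius of convergence is 24/7.

R = 24/7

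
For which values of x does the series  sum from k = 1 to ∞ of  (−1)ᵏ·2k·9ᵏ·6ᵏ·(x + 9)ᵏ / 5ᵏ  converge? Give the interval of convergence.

(-491/54, -481/54)

Ratio test: |a_{k+1}/a_k| = [2(k+1)/2k] · 9·6/5 → 54/5 as k → ∞.
Thus R = 1/(54/5) = 5/54.
When x = -481/54, the k-th term does not approach 0; divergence by the term test.
Check x = -491/54: the terms do not tend to 0, so the series diverges.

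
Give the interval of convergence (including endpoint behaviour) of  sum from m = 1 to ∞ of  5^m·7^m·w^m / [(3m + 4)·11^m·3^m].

[-33/35, 33/35)

By the ratio test, |a_{m+1}/a_m| = [(3m + 4)/(3(m+1) + 4)] · 5·7/(11·3) → 35/33.
Hence the series converges for |w| < 1/(35/33) = 33/35, so the radius of convergence is 33/35.
When w = 33/35, the terms are asymptotic to a nonzero constant times 1/m, so the series diverges by limit comparison with Σ 1/m.
When w = -33/35, the terms alternate in sign and decrease monotonically to 0 in absolute value (size ~ c/m), so the alternating series test gives convergence.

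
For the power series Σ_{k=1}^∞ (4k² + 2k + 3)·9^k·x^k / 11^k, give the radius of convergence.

By the ratio test, |a_{k+1}/a_k| = [(4(k+1)² + 2(k+1) + 3)/(4k² + 2k + 3)] · 9/11 → 9/11.
Convergence for |x| · 9/11 < 1, i.e. |x| < 11/9. So R = 11/9.

R = 11/9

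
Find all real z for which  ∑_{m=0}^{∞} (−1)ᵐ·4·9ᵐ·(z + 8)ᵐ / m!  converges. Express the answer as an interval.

Apply the ratio test: |a_{m+1}| / |a_m| = 4/4 · 9 · 1/(m+1), which tends to 0 as m → ∞.
The limit is 0, so the series converges for all z; R = ∞.

(−∞, ∞)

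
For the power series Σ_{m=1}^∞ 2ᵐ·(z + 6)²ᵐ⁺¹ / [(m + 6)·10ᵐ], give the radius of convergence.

The ratio of consecutive coefficients is [(m + 6)/((m+1) + 6)] · 2/10 → 1/5.
Successive powers of (z + 6) differ by 2, so the series converges when |z + 6|² · 1/5 < 1, i.e. |z + 6| < √(5). So R = √5.

R = √5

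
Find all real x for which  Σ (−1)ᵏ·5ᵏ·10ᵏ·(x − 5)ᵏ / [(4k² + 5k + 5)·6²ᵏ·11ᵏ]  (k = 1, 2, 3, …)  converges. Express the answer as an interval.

By the ratio test, |a_{k+1}/a_k| = [(4k² + 5k + 5)/(4(k+1)² + 5(k+1) + 5)] · 5·10/(36·11) → 25/198.
Convergence for |x − 5| · 25/198 < 1, i.e. |x − 5| < 198/25. So R = 198/25.
Check x = 323/25: the terms are on the order of 1/k², so the series converges absolutely by comparison with the p-series (p = 2 > 1).
When x = -73/25, the terms are on the order of 1/k², so the series converges absolutely by comparison with the p-series (p = 2 > 1).

[-73/25, 323/25]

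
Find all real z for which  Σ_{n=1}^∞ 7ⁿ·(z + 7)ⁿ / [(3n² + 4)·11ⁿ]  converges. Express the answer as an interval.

By the ratio test, |a_{n+1}/a_n| = [(3n² + 4)/(3(n+1)² + 4)] · 7/11 → 7/11.
Hence the series converges for |z + 7| < 1/(7/11) = 11/7, so the radius of convergence is 11/7.
At z = -38/7: absolute convergence follows by limit comparison with Σ 1/n².
Check z = -60/7: the series is dominated by a constant times Σ 1/n², which converges (p = 2 > 1).

[-60/7, -38/7]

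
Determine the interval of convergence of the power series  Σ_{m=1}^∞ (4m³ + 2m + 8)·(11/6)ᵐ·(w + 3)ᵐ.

(-39/11, -27/11)

The ratio of consecutive coefficients is [(4(m+1)³ + 2(m+1) + 8)/(4m³ + 2m + 8)] · 11/6 → 11/6.
The series converges when 11/6 · |w + 3| < 1, giving R = 6/11.
Endpoint w = -27/11: the terms do not tend to 0, so the series diverges.
Check w = -39/11: the terms have absolute value of order m³, which does not tend to 0, so the series diverges by the divergence test.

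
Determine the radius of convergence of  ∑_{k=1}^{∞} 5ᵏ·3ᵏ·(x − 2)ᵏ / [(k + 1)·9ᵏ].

Apply the ratio test: |a_{k+1}| / |a_k| = [(k + 1)/((k+1) + 1)] · 5·3/9, which tends to 5/3 as k → ∞.
The series converges when 5/3 · |x − 2| < 1, giving R = 3/5.

R = 3/5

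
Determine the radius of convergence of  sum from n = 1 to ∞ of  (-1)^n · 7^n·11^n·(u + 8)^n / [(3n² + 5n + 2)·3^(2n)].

R = 9/77

The ratio of consecutive coefficients is [(3n² + 5n + 2)/(3(n+1)² + 5(n+1) + 2)] · 7·11/9 → 77/9.
The series converges when 77/9 · |u + 8| < 1, giving R = 9/77.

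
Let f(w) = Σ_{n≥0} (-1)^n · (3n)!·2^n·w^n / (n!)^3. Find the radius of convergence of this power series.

The ratio of consecutive coefficients is (3n+1)·(3n+2)·(3n+3)/(n+1)³ · 2 → 54.
Convergence for |w| · 54 < 1, i.e. |w| < 1/54. So R = 1/54.

R = 1/54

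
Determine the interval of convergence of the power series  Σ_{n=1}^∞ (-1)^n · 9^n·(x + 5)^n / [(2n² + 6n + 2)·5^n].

[-50/9, -40/9]

The ratio of consecutive coefficients is [(2n² + 6n + 2)/(2(n+1)² + 6(n+1) + 2)] · 9/5 → 9/5.
Thus R = 1/(9/5) = 5/9.
At x = -40/9: the terms are on the order of 1/n², so the series converges absolutely by comparison with the p-series (p = 2 > 1).
Endpoint x = -50/9: the series is dominated by a constant times Σ 1/n², which converges (p = 2 > 1).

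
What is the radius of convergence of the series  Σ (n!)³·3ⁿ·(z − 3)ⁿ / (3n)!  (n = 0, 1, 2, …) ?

The ratio of consecutive coefficients is (n+1)³/[(3n+1)·(3n+2)·(3n+3)] · 3 → 1/9.
Thus R = 1/(1/9) = 9.

R = 9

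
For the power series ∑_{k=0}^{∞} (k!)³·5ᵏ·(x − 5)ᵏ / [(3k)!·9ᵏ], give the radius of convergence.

Ratio test: |a_{k+1}/a_k| = (k+1)³/[(3k+1)·(3k+2)·(3k+3)] · 5/9 → 5/243 as k → ∞.
Hence the series converges for |x − 5| < 1/(5/243) = 243/5, so the radius of convergence is 243/5.

R = 243/5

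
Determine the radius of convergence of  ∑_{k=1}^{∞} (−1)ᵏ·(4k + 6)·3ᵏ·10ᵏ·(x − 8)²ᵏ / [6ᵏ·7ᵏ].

R = √35/5

The ratio of consecutive coefficients is [(4(k+1) + 6)/(4k + 6)] · 3·10/(6·7) → 5/7.
Successive powers of (x − 8) differ by 2, so the series converges when |x − 8|² · 5/7 < 1, i.e. |x − 8| < √(7/5). So R = √35/5.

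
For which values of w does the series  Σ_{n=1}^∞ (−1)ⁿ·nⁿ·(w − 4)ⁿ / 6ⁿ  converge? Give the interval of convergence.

Root test: |a_n|^(1/n) = n/6 → ∞.
Since the n-th root of |a_n| is unbounded, the series converges only at w = 4; R = 0.

{4}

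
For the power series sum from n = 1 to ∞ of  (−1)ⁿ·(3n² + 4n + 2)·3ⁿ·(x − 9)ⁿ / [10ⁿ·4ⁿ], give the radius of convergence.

By the ratio test, |a_{n+1}/a_n| = [(3(n+1)² + 4(n+1) + 2)/(3n² + 4n + 2)] · 3/(10·4) → 3/40.
Convergence for |x − 9| · 3/40 < 1, i.e. |x − 9| < 40/3. So R = 40/3.

R = 40/3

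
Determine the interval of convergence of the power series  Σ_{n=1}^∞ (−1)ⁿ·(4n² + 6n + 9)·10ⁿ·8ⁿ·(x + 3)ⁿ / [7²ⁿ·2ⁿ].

(-169/40, -71/40)

Ratio test: |a_{n+1}/a_n| = [(4(n+1)² + 6(n+1) + 9)/(4n² + 6n + 9)] · 10·8/(49·2) → 40/49 as n → ∞.
Convergence for |x + 3| · 40/49 < 1, i.e. |x + 3| < 49/40. So R = 49/40.
Endpoint x = -71/40: the n-th term does not approach 0; divergence by the term test.
Endpoint x = -169/40: the n-th term does not approach 0; divergence by the term test.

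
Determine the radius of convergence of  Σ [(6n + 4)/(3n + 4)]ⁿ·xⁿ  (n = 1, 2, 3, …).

By the Cauchy root test, |a_n|^(1/n) = (6n + 4)/(3n + 4) → 2.
The series converges when 2 · |x| < 1, giving R = 1/2.

R = 1/2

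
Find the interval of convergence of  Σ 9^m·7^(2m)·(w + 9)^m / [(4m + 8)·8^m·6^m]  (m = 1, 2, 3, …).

Apply the ratio test: |a_{m+1}| / |a_m| = [(4m + 8)/(4(m+1) + 8)] · 9·49/(8·6), which tends to 147/16 as m → ∞.
The series converges when 147/16 · |w + 9| < 1, giving R = 16/147.
Endpoint w = -1307/147: the terms behave like c/m; limit comparison with the harmonic series gives divergence.
At w = -1339/147: the terms alternate in sign and decrease monotonically to 0 in absolute value (size ~ c/m), so the alternating series test gives convergence.

[-1339/147, -1307/147)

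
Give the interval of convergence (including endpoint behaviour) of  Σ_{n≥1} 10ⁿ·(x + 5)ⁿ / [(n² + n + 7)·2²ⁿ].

[-27/5, -23/5]

The ratio of consecutive coefficients is [(n² + n + 7)/((n+1)² + (n+1) + 7)] · 10/4 → 5/2.
Thus R = 1/(5/2) = 2/5.
Endpoint x = -23/5: the terms are on the order of 1/n², so the series converges absolutely by comparison with the p-series (p = 2 > 1).
Endpoint x = -27/5: the series is dominated by a constant times Σ 1/n², which converges (p = 2 > 1).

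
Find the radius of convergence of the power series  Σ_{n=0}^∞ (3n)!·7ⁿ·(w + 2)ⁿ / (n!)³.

R = 1/189

The ratio of consecutive coefficients is (3n+1)·(3n+2)·(3n+3)/(n+1)³ · 7 → 189.
The series converges when 189 · |w + 2| < 1, giving R = 1/189.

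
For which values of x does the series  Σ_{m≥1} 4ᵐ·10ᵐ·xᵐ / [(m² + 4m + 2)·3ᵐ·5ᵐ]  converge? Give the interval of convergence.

[-3/8, 3/8]

Apply the ratio test: |a_{m+1}| / |a_m| = [(m² + 4m + 2)/((m+1)² + 4(m+1) + 2)] · 4·10/(3·5), which tends to 8/3 as m → ∞.
Thus R = 1/(8/3) = 3/8.
At x = 3/8: absolute convergence follows by limit comparison with Σ 1/m².
Endpoint x = -3/8: the series is dominated by a constant times Σ 1/m², which converges (p = 2 > 1).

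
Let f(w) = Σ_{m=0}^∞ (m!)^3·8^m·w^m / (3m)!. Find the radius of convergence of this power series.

Apply the ratio test: |a_{m+1}| / |a_m| = (m+1)³/[(3m+1)·(3m+2)·(3m+3)] · 8, which tends to 8/27 as m → ∞.
Hence the series converges for |w| < 1/(8/27) = 27/8, so the radius of convergence is 27/8.

R = 27/8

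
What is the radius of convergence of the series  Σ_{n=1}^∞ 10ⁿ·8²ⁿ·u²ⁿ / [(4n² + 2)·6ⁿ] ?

The ratio of consecutive coefficients is [(4n² + 2)/(4(n+1)² + 2)] · 10·64/6 → 320/3.
Writing y = u², the series in y has radius 3/320, so |u| < √(3/320) and R = √15/40.

R = √15/40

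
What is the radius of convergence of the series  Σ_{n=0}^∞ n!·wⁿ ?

Apply the ratio test: |a_{n+1}| / |a_n| = (n+1), which tends to ∞ as n → ∞.
Since the ratio → ∞, the series diverges for every w ≠ 0, and R = 0.

R = 0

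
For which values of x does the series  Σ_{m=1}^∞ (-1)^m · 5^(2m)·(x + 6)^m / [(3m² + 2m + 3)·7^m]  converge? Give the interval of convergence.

Apply the ratio test: |a_{m+1}| / |a_m| = [(3m² + 2m + 3)/(3(m+1)² + 2(m+1) + 3)] · 25/7, which tends to 25/7 as m → ∞.
Convergence for |x + 6| · 25/7 < 1, i.e. |x + 6| < 7/25. So R = 7/25.
At x = -143/25: the terms are on the order of 1/m², so the series converges absolutely by comparison with the p-series (p = 2 > 1).
Check x = -157/25: the terms are on the order of 1/m², so the series converges absolutely by comparison with the p-series (p = 2 > 1).

[-157/25, -143/25]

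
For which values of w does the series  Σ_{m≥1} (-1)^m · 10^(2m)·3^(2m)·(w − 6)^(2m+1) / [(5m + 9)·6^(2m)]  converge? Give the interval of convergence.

[29/5, 31/5]

Ratio test: |a_{m+1}/a_m| = [(5m + 9)/(5(m+1) + 9)] · 100·9/36 → 25 as m → ∞.
Writing y = (w − 6)², the series in y has radius 1/25, so |w − 6| < √(1/25) = 1/5 and R = 1/5.
When w = 31/5, an alternating series whose terms decrease to 0 in absolute value, so it converges by the Leibniz criterion.
When w = 29/5, an alternating series whose terms decrease to 0 in absolute value, so it converges by the Leibniz criterion.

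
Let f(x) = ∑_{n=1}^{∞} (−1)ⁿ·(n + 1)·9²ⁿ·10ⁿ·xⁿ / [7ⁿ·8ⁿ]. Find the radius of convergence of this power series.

Ratio test: |a_{n+1}/a_n| = [((n+1) + 1)/(n + 1)] · 81·10/(7·8) → 405/28 as n → ∞.
Hence the series converges for |x| < 1/(405/28) = 28/405, so the radius of convergence is 28/405.

R = 28/405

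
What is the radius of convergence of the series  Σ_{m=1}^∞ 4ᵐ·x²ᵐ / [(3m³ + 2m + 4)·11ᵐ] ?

R = √11/2

Apply the ratio test: |a_{m+1}| / |a_m| = [(3m³ + 2m + 4)/(3(m+1)³ + 2(m+1) + 4)] · 4/11, which tends to 4/11 as m → ∞.
Since the exponent of x increases by 2 each term, convergence requires |x|² < 11/4, hence R = √11/2.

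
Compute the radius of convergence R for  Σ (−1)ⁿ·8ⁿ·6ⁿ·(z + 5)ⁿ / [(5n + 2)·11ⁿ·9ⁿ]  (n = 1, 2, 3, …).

R = 33/16

By the ratio test, |a_{n+1}/a_n| = [(5n + 2)/(5(n+1) + 2)] · 8·6/(11·9) → 16/33.
Convergence for |z + 5| · 16/33 < 1, i.e. |z + 5| < 33/16. So R = 33/16.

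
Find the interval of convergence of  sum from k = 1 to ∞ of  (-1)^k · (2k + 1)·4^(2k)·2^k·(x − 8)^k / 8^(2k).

By the ratio test, |a_{k+1}/a_k| = [(2(k+1) + 1)/(2k + 1)] · 16·2/64 → 1/2.
Thus R = 1/(1/2) = 2.
At x = 10: the terms have absolute value of order k, which does not tend to 0, so the series diverges by the divergence test.
Check x = 6: the terms do not tend to 0, so the series diverges.

(6, 10)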